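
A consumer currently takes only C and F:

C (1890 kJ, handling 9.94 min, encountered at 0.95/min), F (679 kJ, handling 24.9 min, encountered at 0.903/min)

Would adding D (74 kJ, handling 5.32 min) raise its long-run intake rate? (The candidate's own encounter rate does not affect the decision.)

On C and F alone, R = ΣλE/(1+Σλh) = 2409/32.93 = 73.15 kJ/min.
Profitability of D: 74/5.32 = 13.91 kJ/min.
13.91 < 73.15, so adding D would lower the average — exclude it.

No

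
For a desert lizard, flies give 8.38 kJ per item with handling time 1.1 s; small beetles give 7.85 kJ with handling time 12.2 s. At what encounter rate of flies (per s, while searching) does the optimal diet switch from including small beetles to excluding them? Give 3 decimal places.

At the threshold, the rate on flies alone equals the profitability of small beetles: λ·8.38/(1 + λ·1.1) = 7.85/12.2 = 0.6434.
Rearranging, λ(8.38 − 0.6434×1.1) = 0.6434, so λ = 0.6434/7.672 = 0.08387 per s.

0.084 per s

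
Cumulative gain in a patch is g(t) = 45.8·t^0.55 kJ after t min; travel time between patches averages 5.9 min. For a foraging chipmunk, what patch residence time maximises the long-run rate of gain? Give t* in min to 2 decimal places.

7.21 min

Maximise g(t)/(T+t): set derivative to zero → g'(t)(T+t) = g(t).
g'(t) = 0.55·45.8·t^-0.45. Setting 0.55·45.8·t^-0.45 = 45.8·t^0.55/(5.9+t) gives 0.55(5.9+t) = t, so 0.45·t = 0.55×5.9.
t* = 0.55×5.9/0.45 = 7.211 min.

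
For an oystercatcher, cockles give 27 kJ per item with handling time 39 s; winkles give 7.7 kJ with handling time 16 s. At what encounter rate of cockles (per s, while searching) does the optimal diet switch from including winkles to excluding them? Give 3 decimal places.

0.058 per s

Drop winkles once their profitability E₂/h₂ falls below the rate achievable on cockles alone: E₂/h₂ = λE₁/(1 + λh₁).
Solve for λ: λE₁h₂ = E₂(1 + λh₁) → λ(E₁h₂ − E₂h₁) = E₂ → λ = E₂/(E₁h₂ − E₂h₁).
λ = 7.7/(27×16 − 7.7×39) = 7.7/131.7 = 0.05847 per s.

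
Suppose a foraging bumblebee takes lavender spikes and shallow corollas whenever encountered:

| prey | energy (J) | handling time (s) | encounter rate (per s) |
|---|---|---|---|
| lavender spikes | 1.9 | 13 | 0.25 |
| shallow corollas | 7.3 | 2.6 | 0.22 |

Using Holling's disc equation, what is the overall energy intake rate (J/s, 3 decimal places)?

0.432 J/s

Energy encountered per unit search time: 0.25×1.9 + 0.22×7.3 = 2.081 J/s.
Handling time per unit search time: 0.25×13 + 0.22×2.6 = 3.822.
Rate = 2.081/(1 + 3.822) = 0.4316 J/s.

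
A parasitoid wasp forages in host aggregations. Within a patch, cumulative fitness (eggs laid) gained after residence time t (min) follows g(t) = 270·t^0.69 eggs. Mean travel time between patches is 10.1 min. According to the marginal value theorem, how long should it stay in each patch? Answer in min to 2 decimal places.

22.48 min

Maximise g(t)/(T+t): set derivative to zero → g'(t)(T+t) = g(t).
g'(t) = 0.69·270·t^-0.31. Setting 0.69·270·t^-0.31 = 270·t^0.69/(10.1+t) gives 0.69(10.1+t) = t, so 0.31·t = 0.69×10.1.
t* = 0.69×10.1/0.31 = 22.48 min.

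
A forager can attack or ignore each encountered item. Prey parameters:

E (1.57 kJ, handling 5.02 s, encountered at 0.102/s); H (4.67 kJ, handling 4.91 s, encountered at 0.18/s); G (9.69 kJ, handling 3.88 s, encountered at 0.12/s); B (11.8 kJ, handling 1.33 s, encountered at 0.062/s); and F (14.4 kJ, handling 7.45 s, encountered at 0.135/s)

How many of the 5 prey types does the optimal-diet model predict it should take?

3

Rank by E/h (kJ/s): B 8.87, G 2.5, F 1.93, H 0.951, E 0.313. Include each in turn until the next type's E/h falls below the running intake rate.
Rate on top 1: 0.6759. G: 2.5 > 0.6759 → include.
Rate on top 2: 1.224. F: 1.93 > 1.224 → include.
Rate on top 3: 1.503. H: 0.951 < 1.503 → exclude; stop.
Optimal diet: B, G, F — 3 of 5 types.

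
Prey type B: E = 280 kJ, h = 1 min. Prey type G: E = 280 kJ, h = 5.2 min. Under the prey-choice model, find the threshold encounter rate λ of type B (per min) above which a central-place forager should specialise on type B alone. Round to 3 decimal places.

0.238 per min

Drop type G once their profitability E₂/h₂ falls below the rate achievable on type B alone: E₂/h₂ = λE₁/(1 + λh₁).
Solve for λ: λE₁h₂ = E₂(1 + λh₁) → λ(E₁h₂ − E₂h₁) = E₂ → λ = E₂/(E₁h₂ − E₂h₁).
λ = 280/(280×5.2 − 280×1) = 280/1176 = 0.2381 per min.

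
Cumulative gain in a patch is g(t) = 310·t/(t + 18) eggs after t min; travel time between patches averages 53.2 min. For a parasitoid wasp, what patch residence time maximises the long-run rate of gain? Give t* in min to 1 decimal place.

By the marginal value theorem, leave when the instantaneous gain rate g'(t) equals the habitat-wide average g(t)/(T + t).
g'(t) = 310·18/(t + 18)². Setting 310·18/(t+18)² = 310t/[(t+18)(53.2+t)] gives 18(53.2+t) = t(t+18), so t² = 18×53.2 = 957.6.
t* = √957.6 = 30.95 min.

30.9 min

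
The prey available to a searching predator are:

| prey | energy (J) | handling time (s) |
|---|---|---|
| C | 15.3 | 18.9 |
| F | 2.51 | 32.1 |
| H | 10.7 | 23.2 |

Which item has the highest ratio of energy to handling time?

C

Profitability E/h (J/s): C = 15.3/18.9 = 0.81, F = 2.51/32.1 = 0.0782, H = 10.7/23.2 = 0.461.
Ranked: C > H > F.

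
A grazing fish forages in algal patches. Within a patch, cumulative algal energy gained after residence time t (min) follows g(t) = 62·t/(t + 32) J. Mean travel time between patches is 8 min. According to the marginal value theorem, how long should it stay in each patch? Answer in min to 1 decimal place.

16.0 min

By the marginal value theorem, leave when the instantaneous gain rate g'(t) equals the habitat-wide average g(t)/(T + t).
g'(t) = 62·32/(t + 32)². Setting 62·32/(t+32)² = 62t/[(t+32)(8+t)] gives 32(8+t) = t(t+32), so t² = 32×8 = 256.
t* = √256 = 16 min.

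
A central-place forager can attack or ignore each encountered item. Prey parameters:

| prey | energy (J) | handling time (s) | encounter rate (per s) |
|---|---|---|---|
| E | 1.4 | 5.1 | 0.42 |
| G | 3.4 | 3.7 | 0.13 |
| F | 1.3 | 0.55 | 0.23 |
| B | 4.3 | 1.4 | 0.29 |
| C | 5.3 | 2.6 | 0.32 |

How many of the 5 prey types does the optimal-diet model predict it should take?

3

Profitabilities (E/h, J/s): B 3.07, F 2.36, C 2.04, G 0.919, E 0.275. Add prey in this order while the next type's profitability exceeds the intake rate on those already taken.
Rate on top 1: 0.8869. F: 2.36 > 0.8869 → include.
Rate on top 2: 1.009. C: 2.04 > 1.009 → include.
Rate on top 3: 1.371. G: 0.919 < 1.371 → exclude; stop.
Optimal diet: B, F, C — 3 of 5 types.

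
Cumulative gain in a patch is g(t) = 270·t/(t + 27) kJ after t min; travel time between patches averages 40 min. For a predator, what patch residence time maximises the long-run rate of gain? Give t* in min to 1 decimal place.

32.9 min

Maximise g(t)/(T+t): set derivative to zero → g'(t)(T+t) = g(t).
g'(t) = 270·27/(t + 27)². Setting 270·27/(t+27)² = 270t/[(t+27)(40+t)] gives 27(40+t) = t(t+27), so t² = 27×40 = 1080.
t* = √1080 = 32.86 min.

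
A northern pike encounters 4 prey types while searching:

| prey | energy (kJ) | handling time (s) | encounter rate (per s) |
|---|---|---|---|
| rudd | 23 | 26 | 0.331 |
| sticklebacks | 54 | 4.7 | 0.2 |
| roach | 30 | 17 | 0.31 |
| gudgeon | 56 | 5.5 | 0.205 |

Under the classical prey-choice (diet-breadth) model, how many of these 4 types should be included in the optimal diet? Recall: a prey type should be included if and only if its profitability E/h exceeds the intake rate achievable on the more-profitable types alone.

2

Profitabilities (E/h, kJ/s): sticklebacks 11.5, gudgeon 10.2, roach 1.76, rudd 0.885. Add prey in this order while the next type's profitability exceeds the intake rate on those already taken.
Rate on top 1: 5.567. gudgeon: 10.2 > 5.567 → include.
Rate on top 2: 7.263. roach: 1.76 < 7.263 → exclude; stop.
Optimal diet: sticklebacks, gudgeon — 2 of 4 types.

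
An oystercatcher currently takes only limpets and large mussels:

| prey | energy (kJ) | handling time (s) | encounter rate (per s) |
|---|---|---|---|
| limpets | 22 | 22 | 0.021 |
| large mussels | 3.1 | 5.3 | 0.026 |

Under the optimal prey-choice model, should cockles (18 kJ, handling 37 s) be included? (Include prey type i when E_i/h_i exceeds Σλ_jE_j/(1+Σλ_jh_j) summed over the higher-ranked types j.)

Yes

Intake rate on the current diet: R = (0.021×22 + 0.026×3.1) / (1 + 0.021×22 + 0.026×5.3) = 0.5426/1.6 = 0.3392 kJ/s.
cockles: E/h = 18/37 = 0.4865 kJ/s.
Since 0.4865 > R, including cockles increases the long-run rate.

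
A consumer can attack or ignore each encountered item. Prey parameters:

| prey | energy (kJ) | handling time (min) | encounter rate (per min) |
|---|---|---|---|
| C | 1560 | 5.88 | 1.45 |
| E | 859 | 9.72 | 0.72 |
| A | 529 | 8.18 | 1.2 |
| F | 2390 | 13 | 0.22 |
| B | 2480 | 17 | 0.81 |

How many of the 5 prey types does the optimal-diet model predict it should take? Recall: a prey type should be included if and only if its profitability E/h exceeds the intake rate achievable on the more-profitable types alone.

Rank by E/h (kJ/min): C 265, F 184, B 146, E 88.4, A 64.7. Include each in turn until the next type's E/h falls below the running intake rate.
Rate on top 1: 237.5. F: 184 < 237.5 → exclude; stop.
Optimal diet: C — 1 of 5 types.

1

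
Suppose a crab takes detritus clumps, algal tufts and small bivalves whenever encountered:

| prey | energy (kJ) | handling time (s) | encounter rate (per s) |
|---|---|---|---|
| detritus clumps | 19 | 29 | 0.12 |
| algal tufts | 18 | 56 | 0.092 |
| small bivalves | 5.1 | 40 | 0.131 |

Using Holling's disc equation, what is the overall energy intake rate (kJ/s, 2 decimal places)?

0.31 kJ/s

Energy encountered per unit search time: 0.12×19 + 0.092×18 + 0.131×5.1 = 4.604 kJ/s.
Handling time per unit search time: 0.12×29 + 0.092×56 + 0.131×40 = 13.87.
Rate = 4.604/(1 + 13.87) = 0.3096 kJ/s.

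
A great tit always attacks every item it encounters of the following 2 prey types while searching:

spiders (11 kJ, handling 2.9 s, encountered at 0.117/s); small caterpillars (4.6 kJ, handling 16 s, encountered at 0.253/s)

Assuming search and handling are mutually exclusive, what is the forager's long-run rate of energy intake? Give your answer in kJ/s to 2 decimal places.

Energy encountered per unit search time: 0.117×11 + 0.253×4.6 = 2.451 kJ/s.
Handling time per unit search time: 0.117×2.9 + 0.253×16 = 4.387.
Rate = 2.451/(1 + 4.387) = 0.4549 kJ/s.

0.45 kJ/s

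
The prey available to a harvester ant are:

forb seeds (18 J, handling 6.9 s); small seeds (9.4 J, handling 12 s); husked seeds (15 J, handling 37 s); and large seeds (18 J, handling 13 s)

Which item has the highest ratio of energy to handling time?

forb seeds

Profitability E/h (J/s): forb seeds = 18/6.9 = 2.61, small seeds = 9.4/12 = 0.783, husked seeds = 15/37 = 0.405, large seeds = 18/13 = 1.38.
Ranked: forb seeds > large seeds > small seeds > husked seeds.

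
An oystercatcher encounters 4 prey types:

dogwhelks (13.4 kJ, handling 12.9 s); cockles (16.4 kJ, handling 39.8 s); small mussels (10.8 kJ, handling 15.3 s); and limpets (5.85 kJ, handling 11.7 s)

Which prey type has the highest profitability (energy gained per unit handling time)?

dogwhelks

Profitability E/h (kJ/s): dogwhelks = 13.4/12.9 = 1.04, cockles = 16.4/39.8 = 0.412, small mussels = 10.8/15.3 = 0.706, limpets = 5.85/11.7 = 0.5.
Ranked: dogwhelks > small mussels > limpets > cockles.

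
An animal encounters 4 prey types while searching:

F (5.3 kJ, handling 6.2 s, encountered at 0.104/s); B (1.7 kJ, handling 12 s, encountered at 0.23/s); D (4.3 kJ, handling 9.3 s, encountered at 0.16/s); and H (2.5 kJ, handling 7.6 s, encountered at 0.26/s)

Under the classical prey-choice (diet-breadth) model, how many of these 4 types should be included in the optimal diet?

2

E/h in descending order: F 0.855, D 0.462, H 0.329, B 0.142 kJ/s. The optimal diet is the largest prefix of this list for which every included type satisfies E_i/h_i > R on the types above it.
Rate on top 1: 0.3351. D: 0.462 > 0.3351 → include.
Rate on top 2: 0.3956. H: 0.329 < 0.3956 → exclude; stop.
Optimal diet: F, D — 2 of 4 types.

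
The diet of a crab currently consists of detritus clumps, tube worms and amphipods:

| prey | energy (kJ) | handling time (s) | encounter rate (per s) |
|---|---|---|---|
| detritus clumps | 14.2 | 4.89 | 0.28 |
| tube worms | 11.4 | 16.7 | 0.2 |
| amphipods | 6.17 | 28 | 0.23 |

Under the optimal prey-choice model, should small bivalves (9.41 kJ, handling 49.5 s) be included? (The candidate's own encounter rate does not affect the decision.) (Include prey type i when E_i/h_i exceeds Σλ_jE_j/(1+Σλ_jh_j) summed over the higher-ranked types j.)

Intake rate on the current diet: R = (0.28×14.2 + 0.2×11.4 + 0.23×6.17) / (1 + 0.28×4.89 + 0.2×16.7 + 0.23×28) = 7.675/12.15 = 0.6317 kJ/s.
small bivalves: E/h = 9.41/49.5 = 0.1901 kJ/s.
0.1901 < 0.6317, so adding small bivalves would lower the average — exclude it.

No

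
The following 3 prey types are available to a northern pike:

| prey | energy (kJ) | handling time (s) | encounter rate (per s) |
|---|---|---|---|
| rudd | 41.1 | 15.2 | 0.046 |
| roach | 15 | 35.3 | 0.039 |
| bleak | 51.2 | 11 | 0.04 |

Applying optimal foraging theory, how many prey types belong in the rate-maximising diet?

E/h in descending order: bleak 4.65, rudd 2.7, roach 0.425 kJ/s. The optimal diet is the largest prefix of this list for which every included type satisfies E_i/h_i > R on the types above it.
Rate on top 1: 1.422. rudd: 2.7 > 1.422 → include.
Rate on top 2: 1.841. roach: 0.425 < 1.841 → exclude; stop.
Optimal diet: bleak, rudd — 2 of 3 types.

2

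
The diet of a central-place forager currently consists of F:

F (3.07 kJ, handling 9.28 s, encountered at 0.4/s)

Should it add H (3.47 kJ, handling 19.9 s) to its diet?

No

Current rate: (0.4×3.07)/(1 + 0.4×9.28) = 0.2606 kJ/s.
H: E/h = 3.47/19.9 = 0.1744 kJ/s.
Since 0.1744 < R, time spent handling H is better spent searching.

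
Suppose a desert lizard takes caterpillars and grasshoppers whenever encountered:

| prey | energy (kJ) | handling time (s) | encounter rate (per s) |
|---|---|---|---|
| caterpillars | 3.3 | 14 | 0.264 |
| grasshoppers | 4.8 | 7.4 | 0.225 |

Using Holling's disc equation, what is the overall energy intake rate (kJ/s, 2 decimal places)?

0.31 kJ/s

R = (0.264×3.3 + 0.225×4.8) / (1 + 0.264×14 + 0.225×7.4) = 1.951/6.361 = 0.3067 kJ/s.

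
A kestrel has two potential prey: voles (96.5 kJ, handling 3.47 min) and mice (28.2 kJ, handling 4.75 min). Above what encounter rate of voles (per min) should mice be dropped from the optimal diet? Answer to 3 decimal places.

0.078 per min

At the threshold, the rate on voles alone equals the profitability of mice: λ·96.5/(1 + λ·3.47) = 28.2/4.75 = 5.937.
Rearranging, λ(96.5 − 5.937×3.47) = 5.937, so λ = 5.937/75.9 = 0.07822 per min.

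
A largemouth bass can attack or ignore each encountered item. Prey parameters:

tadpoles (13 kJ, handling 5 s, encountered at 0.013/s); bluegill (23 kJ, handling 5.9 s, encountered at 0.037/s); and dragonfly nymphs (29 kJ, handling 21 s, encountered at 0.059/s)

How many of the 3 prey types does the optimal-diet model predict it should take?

E/h in descending order: bluegill 3.9, tadpoles 2.6, dragonfly nymphs 1.38 kJ/s. The optimal diet is the largest prefix of this list for which every included type satisfies E_i/h_i > R on the types above it.
Rate on top 1: 0.6985. tadpoles: 2.6 > 0.6985 → include.
Rate on top 2: 0.7948. dragonfly nymphs: 1.38 > 0.7948 → include.
Optimal diet: bluegill, tadpoles, dragonfly nymphs — 3 of 3 types.

3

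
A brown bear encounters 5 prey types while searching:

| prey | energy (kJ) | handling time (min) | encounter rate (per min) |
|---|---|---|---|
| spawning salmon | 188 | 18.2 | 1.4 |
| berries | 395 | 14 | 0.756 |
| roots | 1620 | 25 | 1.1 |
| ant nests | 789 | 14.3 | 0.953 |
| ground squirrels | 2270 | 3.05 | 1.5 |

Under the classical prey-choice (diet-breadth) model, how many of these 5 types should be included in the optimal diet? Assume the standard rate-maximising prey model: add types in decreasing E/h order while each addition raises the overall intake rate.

1

E/h in descending order: ground squirrels 744, roots 64.8, ant nests 55.2, berries 28.2, spawning salmon 10.3 kJ/min. The optimal diet is the largest prefix of this list for which every included type satisfies E_i/h_i > R on the types above it.
Rate on top 1: 610.8. roots: 64.8 < 610.8 → exclude; stop.
Optimal diet: ground squirrels — 1 of 5 types.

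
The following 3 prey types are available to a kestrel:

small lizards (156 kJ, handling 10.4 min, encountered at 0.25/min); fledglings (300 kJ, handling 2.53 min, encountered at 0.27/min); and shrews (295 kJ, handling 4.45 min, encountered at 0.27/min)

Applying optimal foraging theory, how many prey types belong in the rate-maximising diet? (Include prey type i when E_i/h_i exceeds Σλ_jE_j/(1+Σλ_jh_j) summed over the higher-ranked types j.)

Profitabilities (E/h, kJ/min): fledglings 119, shrews 66.3, small lizards 15. Add prey in this order while the next type's profitability exceeds the intake rate on those already taken.
Rate on top 1: 48.13. shrews: 66.3 > 48.13 → include.
Rate on top 2: 55.69. small lizards: 15 < 55.69 → exclude; stop.
Optimal diet: fledglings, shrews — 2 of 3 types.

2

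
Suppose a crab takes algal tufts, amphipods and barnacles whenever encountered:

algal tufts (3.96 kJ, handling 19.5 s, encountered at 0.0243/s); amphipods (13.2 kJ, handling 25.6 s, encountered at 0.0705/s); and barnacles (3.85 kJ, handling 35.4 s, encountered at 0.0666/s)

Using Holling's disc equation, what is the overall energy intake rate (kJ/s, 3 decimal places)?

R = Σλ_iE_i / (1 + Σλ_ih_i)
Numerator: 0.0243×3.96 + 0.0705×13.2 + 0.0666×3.85 = 1.283
Denominator: 1 + 0.0243×19.5 + 0.0705×25.6 + 0.0666×35.4 = 5.636
R = 1.283/5.636 = 0.2277 kJ/s

0.228 kJ/s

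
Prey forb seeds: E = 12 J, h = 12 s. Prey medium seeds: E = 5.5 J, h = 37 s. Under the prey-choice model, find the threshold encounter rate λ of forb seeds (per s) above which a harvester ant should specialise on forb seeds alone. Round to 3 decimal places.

0.015 per s

At the threshold, the rate on forb seeds alone equals the profitability of medium seeds: λ·12/(1 + λ·12) = 5.5/37 = 0.1486.
Rearranging, λ(12 − 0.1486×12) = 0.1486, so λ = 0.1486/10.22 = 0.01455 per s.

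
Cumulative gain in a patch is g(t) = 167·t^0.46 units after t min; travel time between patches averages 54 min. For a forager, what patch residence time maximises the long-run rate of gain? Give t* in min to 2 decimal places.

46.00 min

Maximise g(t)/(T+t): set derivative to zero → g'(t)(T+t) = g(t).
g'(t) = 0.46·167·t^-0.54. Setting 0.46·167·t^-0.54 = 167·t^0.46/(54+t) gives 0.46(54+t) = t, so 0.54·t = 0.46×54.
t* = 0.46×54/0.54 = 46 min.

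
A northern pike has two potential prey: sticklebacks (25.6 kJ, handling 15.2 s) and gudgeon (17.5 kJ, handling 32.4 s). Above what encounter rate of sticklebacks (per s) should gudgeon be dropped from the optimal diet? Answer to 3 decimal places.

Drop gudgeon once their profitability E₂/h₂ falls below the rate achievable on sticklebacks alone: E₂/h₂ = λE₁/(1 + λh₁).
Solve for λ: λE₁h₂ = E₂(1 + λh₁) → λ(E₁h₂ − E₂h₁) = E₂ → λ = E₂/(E₁h₂ − E₂h₁).
λ = 17.5/(25.6×32.4 − 17.5×15.2) = 17.5/563.4 = 0.03106 per s.

0.031 per s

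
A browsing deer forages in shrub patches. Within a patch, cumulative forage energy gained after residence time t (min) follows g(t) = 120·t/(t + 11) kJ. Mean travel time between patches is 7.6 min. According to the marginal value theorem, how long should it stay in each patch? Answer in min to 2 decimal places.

By the marginal value theorem, leave when the instantaneous gain rate g'(t) equals the habitat-wide average g(t)/(T + t).
g'(t) = 120·11/(t + 11)². Setting 120·11/(t+11)² = 120t/[(t+11)(7.6+t)] gives 11(7.6+t) = t(t+11), so t² = 11×7.6 = 83.6.
t* = √83.6 = 9.143 min.

9.14 min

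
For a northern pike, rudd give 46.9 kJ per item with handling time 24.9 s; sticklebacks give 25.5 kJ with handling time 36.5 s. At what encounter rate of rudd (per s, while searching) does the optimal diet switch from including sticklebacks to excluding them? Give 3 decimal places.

At the threshold, the rate on rudd alone equals the profitability of sticklebacks: λ·46.9/(1 + λ·24.9) = 25.5/36.5 = 0.6986.
Rearranging, λ(46.9 − 0.6986×24.9) = 0.6986, so λ = 0.6986/29.5 = 0.02368 per s.

0.024 per s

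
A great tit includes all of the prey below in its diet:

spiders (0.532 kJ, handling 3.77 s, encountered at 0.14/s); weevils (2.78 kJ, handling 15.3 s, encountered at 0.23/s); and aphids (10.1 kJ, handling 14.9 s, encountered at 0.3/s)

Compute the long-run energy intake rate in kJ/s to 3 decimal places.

Energy encountered per unit search time: 0.14×0.532 + 0.23×2.78 + 0.3×10.1 = 3.744 kJ/s.
Handling time per unit search time: 0.14×3.77 + 0.23×15.3 + 0.3×14.9 = 8.517.
Rate = 3.744/(1 + 8.517) = 0.3934 kJ/s.

0.393 kJ/s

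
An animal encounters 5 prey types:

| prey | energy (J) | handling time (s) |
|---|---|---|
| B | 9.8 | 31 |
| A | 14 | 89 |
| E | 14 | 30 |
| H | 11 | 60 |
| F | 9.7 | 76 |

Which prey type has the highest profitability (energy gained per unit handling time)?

Profitability E/h (J/s): B = 9.8/31 = 0.316, A = 14/89 = 0.157, E = 14/30 = 0.467, H = 11/60 = 0.183, F = 9.7/76 = 0.128.
Ranked: E > B > H > A > F.

E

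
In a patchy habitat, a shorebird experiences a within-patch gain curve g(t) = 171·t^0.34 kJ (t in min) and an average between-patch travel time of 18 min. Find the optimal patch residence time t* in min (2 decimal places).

Optimal t* satisfies g'(t*) = g(t*)/(T + t*).
g'(t) = 0.34·171·t^-0.66. Setting 0.34·171·t^-0.66 = 171·t^0.34/(18+t) gives 0.34(18+t) = t, so 0.66·t = 0.34×18.
t* = 0.34×18/0.66 = 9.273 min.

9.27 min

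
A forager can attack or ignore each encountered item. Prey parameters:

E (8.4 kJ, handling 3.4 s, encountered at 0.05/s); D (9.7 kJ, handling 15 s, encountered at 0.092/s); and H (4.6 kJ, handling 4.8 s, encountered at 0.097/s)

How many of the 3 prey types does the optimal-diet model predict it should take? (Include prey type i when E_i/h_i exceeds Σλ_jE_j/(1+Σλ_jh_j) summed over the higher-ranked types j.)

3

Rank by E/h (kJ/s): E 2.47, H 0.958, D 0.647. Include each in turn until the next type's E/h falls below the running intake rate.
Rate on top 1: 0.359. H: 0.958 > 0.359 → include.
Rate on top 2: 0.5296. D: 0.647 > 0.5296 → include.
Optimal diet: E, H, D — 3 of 3 types.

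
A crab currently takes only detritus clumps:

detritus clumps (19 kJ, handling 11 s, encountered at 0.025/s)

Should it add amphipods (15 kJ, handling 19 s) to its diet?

Intake rate on the current diet: R = (0.025×19) / (1 + 0.025×11) = 0.475/1.275 = 0.3725 kJ/s.
Profitability of amphipods: 15/19 = 0.7895 kJ/s.
0.7895 > 0.3725, so adding amphipods raises the average — include it.

Yes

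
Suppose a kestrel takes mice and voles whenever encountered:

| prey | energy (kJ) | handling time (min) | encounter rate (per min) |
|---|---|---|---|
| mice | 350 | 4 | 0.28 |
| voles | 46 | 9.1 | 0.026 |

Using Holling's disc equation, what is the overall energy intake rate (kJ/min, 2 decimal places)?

42.09 kJ/min

R = (0.28×350 + 0.026×46) / (1 + 0.28×4 + 0.026×9.1) = 99.2/2.357 = 42.09 kJ/min.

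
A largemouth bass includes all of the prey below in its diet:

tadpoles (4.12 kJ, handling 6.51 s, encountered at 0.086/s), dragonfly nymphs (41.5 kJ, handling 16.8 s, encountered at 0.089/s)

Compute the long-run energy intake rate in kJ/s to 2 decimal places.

Energy encountered per unit search time: 0.086×4.12 + 0.089×41.5 = 4.048 kJ/s.
Handling time per unit search time: 0.086×6.51 + 0.089×16.8 = 2.055.
Rate = 4.048/(1 + 2.055) = 1.325 kJ/s.

1.32 kJ/s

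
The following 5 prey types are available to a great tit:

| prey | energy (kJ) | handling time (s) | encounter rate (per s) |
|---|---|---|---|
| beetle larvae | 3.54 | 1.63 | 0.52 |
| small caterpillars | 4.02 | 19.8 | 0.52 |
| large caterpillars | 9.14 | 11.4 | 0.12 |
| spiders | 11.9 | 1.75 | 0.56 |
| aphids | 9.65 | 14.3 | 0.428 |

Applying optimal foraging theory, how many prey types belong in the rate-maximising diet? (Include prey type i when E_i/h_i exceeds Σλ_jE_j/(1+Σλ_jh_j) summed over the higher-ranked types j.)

1

E/h in descending order: spiders 6.8, beetle larvae 2.17, large caterpillars 0.802, aphids 0.675, small caterpillars 0.203 kJ/s. The optimal diet is the largest prefix of this list for which every included type satisfies E_i/h_i > R on the types above it.
Rate on top 1: 3.366. beetle larvae: 2.17 < 3.366 → exclude; stop.
Optimal diet: spiders — 1 of 5 types.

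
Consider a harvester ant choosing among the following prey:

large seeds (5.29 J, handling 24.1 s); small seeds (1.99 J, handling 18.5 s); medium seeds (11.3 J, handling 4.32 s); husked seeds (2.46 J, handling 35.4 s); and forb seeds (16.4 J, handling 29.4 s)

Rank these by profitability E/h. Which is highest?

In descending order of E/h:
medium seeds: 11.3/4.32 = 2.62 J/s
forb seeds: 16.4/29.4 = 0.558 J/s
large seeds: 5.29/24.1 = 0.22 J/s
small seeds: 1.99/18.5 = 0.108 J/s
husked seeds: 2.46/35.4 = 0.0695 J/s

medium seeds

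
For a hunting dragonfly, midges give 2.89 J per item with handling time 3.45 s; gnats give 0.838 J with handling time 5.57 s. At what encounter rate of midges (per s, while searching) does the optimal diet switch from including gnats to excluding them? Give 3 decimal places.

0.063 per s

At the threshold, the rate on midges alone equals the profitability of gnats: λ·2.89/(1 + λ·3.45) = 0.838/5.57 = 0.1504.
Rearranging, λ(2.89 − 0.1504×3.45) = 0.1504, so λ = 0.1504/2.371 = 0.06346 per s.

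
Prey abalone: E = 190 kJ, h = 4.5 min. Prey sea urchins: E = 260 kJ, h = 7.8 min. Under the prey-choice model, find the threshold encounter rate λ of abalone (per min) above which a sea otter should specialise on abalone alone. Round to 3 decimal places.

0.833 per min

At the threshold, the rate on abalone alone equals the profitability of sea urchins: λ·190/(1 + λ·4.5) = 260/7.8 = 33.33.
Rearranging, λ(190 − 33.33×4.5) = 33.33, so λ = 33.33/40 = 0.8333 per min.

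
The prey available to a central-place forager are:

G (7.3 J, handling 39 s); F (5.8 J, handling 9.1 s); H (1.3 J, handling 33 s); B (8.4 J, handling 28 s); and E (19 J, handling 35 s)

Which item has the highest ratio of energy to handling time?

F

In descending order of E/h:
F: 5.8/9.1 = 0.637 J/s
E: 19/35 = 0.543 J/s
B: 8.4/28 = 0.3 J/s
G: 7.3/39 = 0.187 J/s
H: 1.3/33 = 0.0394 J/s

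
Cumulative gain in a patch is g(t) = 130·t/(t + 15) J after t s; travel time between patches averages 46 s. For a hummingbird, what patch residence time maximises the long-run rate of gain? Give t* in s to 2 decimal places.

26.27 s

Maximise g(t)/(T+t): set derivative to zero → g'(t)(T+t) = g(t).
g'(t) = 130·15/(t + 15)². Setting 130·15/(t+15)² = 130t/[(t+15)(46+t)] gives 15(46+t) = t(t+15), so t² = 15×46 = 690.
t* = √690 = 26.27 s.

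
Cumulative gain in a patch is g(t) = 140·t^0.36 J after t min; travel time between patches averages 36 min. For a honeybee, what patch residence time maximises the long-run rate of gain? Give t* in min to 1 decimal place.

Optimal t* satisfies g'(t*) = g(t*)/(T + t*).
g'(t) = 0.36·140·t^-0.64. Setting 0.36·140·t^-0.64 = 140·t^0.36/(36+t) gives 0.36(36+t) = t, so 0.64·t = 0.36×36.
t* = 0.36×36/0.64 = 20.25 min.

20.2 min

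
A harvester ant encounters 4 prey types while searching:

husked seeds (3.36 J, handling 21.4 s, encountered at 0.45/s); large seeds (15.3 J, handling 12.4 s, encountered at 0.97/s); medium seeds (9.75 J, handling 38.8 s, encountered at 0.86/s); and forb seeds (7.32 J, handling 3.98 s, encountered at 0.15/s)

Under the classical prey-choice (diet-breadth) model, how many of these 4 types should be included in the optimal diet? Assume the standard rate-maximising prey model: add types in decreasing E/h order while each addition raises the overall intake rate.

2

Rank by E/h (J/s): forb seeds 1.84, large seeds 1.23, medium seeds 0.251, husked seeds 0.157. Include each in turn until the next type's E/h falls below the running intake rate.
Rate on top 1: 0.6875. large seeds: 1.23 > 0.6875 → include.
Rate on top 2: 1.17. medium seeds: 0.251 < 1.17 → exclude; stop.
Optimal diet: forb seeds, large seeds — 2 of 4 types.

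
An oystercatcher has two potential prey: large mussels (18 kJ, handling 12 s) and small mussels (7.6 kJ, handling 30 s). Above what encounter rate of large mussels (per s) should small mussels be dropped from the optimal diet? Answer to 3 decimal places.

The zero-one rule: include small mussels iff E₂/h₂ > λE₁/(1+λh₁). Equality gives the switch point.
λE₁h₂ = E₂ + λE₂h₁ ⇒ λ = E₂/(E₁h₂ − E₂h₁) = 7.6/(540 − 91.2) = 0.01693 per s.

0.017 per s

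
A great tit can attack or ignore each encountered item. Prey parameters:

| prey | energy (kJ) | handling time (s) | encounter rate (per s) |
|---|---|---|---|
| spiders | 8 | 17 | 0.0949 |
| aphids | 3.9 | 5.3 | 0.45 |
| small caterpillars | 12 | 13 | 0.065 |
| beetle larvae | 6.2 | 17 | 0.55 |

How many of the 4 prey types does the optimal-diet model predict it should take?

2

E/h in descending order: small caterpillars 0.923, aphids 0.736, spiders 0.471, beetle larvae 0.365 kJ/s. The optimal diet is the largest prefix of this list for which every included type satisfies E_i/h_i > R on the types above it.
Rate on top 1: 0.4228. aphids: 0.736 > 0.4228 → include.
Rate on top 2: 0.5993. spiders: 0.471 < 0.5993 → exclude; stop.
Optimal diet: small caterpillars, aphids — 2 of 4 types.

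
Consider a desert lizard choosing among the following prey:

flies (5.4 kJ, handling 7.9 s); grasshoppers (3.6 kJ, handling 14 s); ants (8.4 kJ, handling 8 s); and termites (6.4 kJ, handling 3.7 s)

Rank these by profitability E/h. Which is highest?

termites

In descending order of E/h:
termites: 6.4/3.7 = 1.73 kJ/s
ants: 8.4/8 = 1.05 kJ/s
flies: 5.4/7.9 = 0.684 kJ/s
grasshoppers: 3.6/14 = 0.257 kJ/s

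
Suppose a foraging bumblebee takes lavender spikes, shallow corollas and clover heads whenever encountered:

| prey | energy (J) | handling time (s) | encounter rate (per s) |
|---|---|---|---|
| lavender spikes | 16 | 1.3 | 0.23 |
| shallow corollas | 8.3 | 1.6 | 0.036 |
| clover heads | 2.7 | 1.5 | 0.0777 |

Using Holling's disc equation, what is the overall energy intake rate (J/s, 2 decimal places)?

2.84 J/s

R = (0.23×16 + 0.036×8.3 + 0.0777×2.7) / (1 + 0.23×1.3 + 0.036×1.6 + 0.0777×1.5) = 4.189/1.473 = 2.843 J/s.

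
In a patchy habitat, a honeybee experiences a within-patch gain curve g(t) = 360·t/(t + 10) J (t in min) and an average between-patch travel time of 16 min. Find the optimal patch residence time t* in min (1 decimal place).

12.6 min

By the marginal value theorem, leave when the instantaneous gain rate g'(t) equals the habitat-wide average g(t)/(T + t).
g'(t) = 360·10/(t + 10)². Setting 360·10/(t+10)² = 360t/[(t+10)(16+t)] gives 10(16+t) = t(t+10), so t² = 10×16 = 160.
t* = √160 = 12.65 min.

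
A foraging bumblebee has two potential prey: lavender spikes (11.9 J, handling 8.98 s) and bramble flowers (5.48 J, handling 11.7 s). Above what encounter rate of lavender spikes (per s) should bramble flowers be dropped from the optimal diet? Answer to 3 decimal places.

0.061 per s

Drop bramble flowers once their profitability E₂/h₂ falls below the rate achievable on lavender spikes alone: E₂/h₂ = λE₁/(1 + λh₁).
Solve for λ: λE₁h₂ = E₂(1 + λh₁) → λ(E₁h₂ − E₂h₁) = E₂ → λ = E₂/(E₁h₂ − E₂h₁).
λ = 5.48/(11.9×11.7 − 5.48×8.98) = 5.48/90.02 = 0.06088 per s.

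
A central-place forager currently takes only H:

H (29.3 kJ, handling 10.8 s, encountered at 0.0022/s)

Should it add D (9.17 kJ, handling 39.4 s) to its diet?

On H alone, R = ΣλE/(1+Σλh) = 0.06446/1.024 = 0.06296 kJ/s.
D: E/h = 9.17/39.4 = 0.2327 kJ/s.
0.2327 > 0.06296, so adding D raises the average — include it.

Yes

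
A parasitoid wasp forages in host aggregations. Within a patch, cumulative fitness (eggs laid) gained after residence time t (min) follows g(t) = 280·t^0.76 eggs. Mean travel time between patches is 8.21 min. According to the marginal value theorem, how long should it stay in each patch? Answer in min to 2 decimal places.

Optimal t* satisfies g'(t*) = g(t*)/(T + t*).
g'(t) = 0.76·280·t^-0.24. Setting 0.76·280·t^-0.24 = 280·t^0.76/(8.21+t) gives 0.76(8.21+t) = t, so 0.24·t = 0.76×8.21.
t* = 0.76×8.21/0.24 = 26 min.

26.00 min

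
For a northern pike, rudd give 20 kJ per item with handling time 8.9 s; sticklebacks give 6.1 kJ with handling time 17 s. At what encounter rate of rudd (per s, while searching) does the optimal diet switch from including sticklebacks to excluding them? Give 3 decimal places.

Drop sticklebacks once their profitability E₂/h₂ falls below the rate achievable on rudd alone: E₂/h₂ = λE₁/(1 + λh₁).
Solve for λ: λE₁h₂ = E₂(1 + λh₁) → λ(E₁h₂ − E₂h₁) = E₂ → λ = E₂/(E₁h₂ − E₂h₁).
λ = 6.1/(20×17 − 6.1×8.9) = 6.1/285.7 = 0.02135 per s.

0.021 per s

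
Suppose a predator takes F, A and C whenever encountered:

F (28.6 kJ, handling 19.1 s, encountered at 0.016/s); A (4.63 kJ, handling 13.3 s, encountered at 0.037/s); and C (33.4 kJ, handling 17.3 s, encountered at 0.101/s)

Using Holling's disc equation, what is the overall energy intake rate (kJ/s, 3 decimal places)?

1.129 kJ/s

Energy encountered per unit search time: 0.016×28.6 + 0.037×4.63 + 0.101×33.4 = 4.002 kJ/s.
Handling time per unit search time: 0.016×19.1 + 0.037×13.3 + 0.101×17.3 = 2.545.
Rate = 4.002/(1 + 2.545) = 1.129 kJ/s.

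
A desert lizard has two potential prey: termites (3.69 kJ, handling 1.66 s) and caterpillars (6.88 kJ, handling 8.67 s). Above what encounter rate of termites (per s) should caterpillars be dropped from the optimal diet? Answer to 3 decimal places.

0.334 per s

Drop caterpillars once their profitability E₂/h₂ falls below the rate achievable on termites alone: E₂/h₂ = λE₁/(1 + λh₁).
Solve for λ: λE₁h₂ = E₂(1 + λh₁) → λ(E₁h₂ − E₂h₁) = E₂ → λ = E₂/(E₁h₂ − E₂h₁).
λ = 6.88/(3.69×8.67 − 6.88×1.66) = 6.88/20.57 = 0.3344 per s.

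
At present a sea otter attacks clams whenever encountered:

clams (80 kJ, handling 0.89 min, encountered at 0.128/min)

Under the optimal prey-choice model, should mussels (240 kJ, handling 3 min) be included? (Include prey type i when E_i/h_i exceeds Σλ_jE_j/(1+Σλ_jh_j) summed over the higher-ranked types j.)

Yes

Intake rate on the current diet: R = (0.128×80) / (1 + 0.128×0.89) = 10.24/1.114 = 9.193 kJ/min.
mussels: E/h = 240/3 = 80 kJ/min.
Since 80 > R, including mussels increases the long-run rate.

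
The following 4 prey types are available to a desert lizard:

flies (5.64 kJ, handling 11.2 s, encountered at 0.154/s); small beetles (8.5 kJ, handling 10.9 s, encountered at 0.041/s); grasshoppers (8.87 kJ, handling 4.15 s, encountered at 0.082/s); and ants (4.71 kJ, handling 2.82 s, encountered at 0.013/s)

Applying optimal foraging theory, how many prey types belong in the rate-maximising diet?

3

Rank by E/h (kJ/s): grasshoppers 2.14, ants 1.67, small beetles 0.78, flies 0.504. Include each in turn until the next type's E/h falls below the running intake rate.
Rate on top 1: 0.5427. ants: 1.67 > 0.5427 → include.
Rate on top 2: 0.5727. small beetles: 0.78 > 0.5727 → include.
Rate on top 3: 0.6234. flies: 0.504 < 0.6234 → exclude; stop.
Optimal diet: grasshoppers, ants, small beetles — 3 of 4 types.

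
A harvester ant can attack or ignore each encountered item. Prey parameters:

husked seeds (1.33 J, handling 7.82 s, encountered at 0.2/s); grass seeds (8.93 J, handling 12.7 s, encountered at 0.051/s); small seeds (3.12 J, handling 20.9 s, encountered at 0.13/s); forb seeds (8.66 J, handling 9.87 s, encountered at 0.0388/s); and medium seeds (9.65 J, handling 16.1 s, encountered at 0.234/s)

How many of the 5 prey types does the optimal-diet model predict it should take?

3

Profitabilities (E/h, J/s): forb seeds 0.877, grass seeds 0.703, medium seeds 0.599, husked seeds 0.17, small seeds 0.149. Add prey in this order while the next type's profitability exceeds the intake rate on those already taken.
Rate on top 1: 0.243. grass seeds: 0.703 > 0.243 → include.
Rate on top 2: 0.3897. medium seeds: 0.599 > 0.3897 → include.
Rate on top 3: 0.526. husked seeds: 0.17 < 0.526 → exclude; stop.
Optimal diet: forb seeds, grass seeds, medium seeds — 3 of 5 types.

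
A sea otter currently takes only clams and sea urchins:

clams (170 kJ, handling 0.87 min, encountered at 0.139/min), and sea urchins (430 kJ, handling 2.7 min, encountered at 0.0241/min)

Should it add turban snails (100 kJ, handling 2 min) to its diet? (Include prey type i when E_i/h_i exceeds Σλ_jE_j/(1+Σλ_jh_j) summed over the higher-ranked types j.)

Yes

On clams and sea urchins alone, R = ΣλE/(1+Σλh) = 33.99/1.186 = 28.66 kJ/min.
Profitability of turban snails: 100/2 = 50 kJ/min.
Since 50 > R, including turban snails increases the long-run rate.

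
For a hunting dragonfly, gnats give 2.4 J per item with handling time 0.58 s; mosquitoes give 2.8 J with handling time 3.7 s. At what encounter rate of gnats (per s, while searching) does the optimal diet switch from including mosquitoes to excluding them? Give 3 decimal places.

At the threshold, the rate on gnats alone equals the profitability of mosquitoes: λ·2.4/(1 + λ·0.58) = 2.8/3.7 = 0.7568.
Rearranging, λ(2.4 − 0.7568×0.58) = 0.7568, so λ = 0.7568/1.961 = 0.3859 per s.

0.386 per s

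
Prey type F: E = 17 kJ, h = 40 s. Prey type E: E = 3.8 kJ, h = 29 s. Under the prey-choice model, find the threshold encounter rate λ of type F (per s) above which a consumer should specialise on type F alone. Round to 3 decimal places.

The zero-one rule: include type E iff E₂/h₂ > λE₁/(1+λh₁). Equality gives the switch point.
λE₁h₂ = E₂ + λE₂h₁ ⇒ λ = E₂/(E₁h₂ − E₂h₁) = 3.8/(493 − 152) = 0.01114 per s.

0.011 per s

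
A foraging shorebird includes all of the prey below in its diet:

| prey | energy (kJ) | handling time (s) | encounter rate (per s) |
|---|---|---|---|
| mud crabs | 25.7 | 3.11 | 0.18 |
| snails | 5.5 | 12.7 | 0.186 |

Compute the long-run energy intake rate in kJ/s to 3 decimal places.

R = Σλ_iE_i / (1 + Σλ_ih_i)
Numerator: 0.18×25.7 + 0.186×5.5 = 5.649
Denominator: 1 + 0.18×3.11 + 0.186×12.7 = 3.922
R = 5.649/3.922 = 1.44 kJ/s

1.440 kJ/s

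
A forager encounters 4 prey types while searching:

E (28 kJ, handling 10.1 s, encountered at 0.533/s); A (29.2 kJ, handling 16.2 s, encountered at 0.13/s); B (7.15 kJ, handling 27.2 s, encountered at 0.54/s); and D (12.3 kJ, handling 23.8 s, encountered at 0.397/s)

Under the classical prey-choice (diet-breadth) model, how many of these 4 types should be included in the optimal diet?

1

Profitabilities (E/h, kJ/s): E 2.77, A 1.8, D 0.517, B 0.263. Add prey in this order while the next type's profitability exceeds the intake rate on those already taken.
Rate on top 1: 2.338. A: 1.8 < 2.338 → exclude; stop.
Optimal diet: E — 1 of 4 types.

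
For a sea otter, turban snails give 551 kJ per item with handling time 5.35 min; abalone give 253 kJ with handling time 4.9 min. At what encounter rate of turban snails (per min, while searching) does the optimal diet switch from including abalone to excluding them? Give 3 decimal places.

At the threshold, the rate on turban snails alone equals the profitability of abalone: λ·551/(1 + λ·5.35) = 253/4.9 = 51.63.
Rearranging, λ(551 − 51.63×5.35) = 51.63, so λ = 51.63/274.8 = 0.1879 per min.

0.188 per min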